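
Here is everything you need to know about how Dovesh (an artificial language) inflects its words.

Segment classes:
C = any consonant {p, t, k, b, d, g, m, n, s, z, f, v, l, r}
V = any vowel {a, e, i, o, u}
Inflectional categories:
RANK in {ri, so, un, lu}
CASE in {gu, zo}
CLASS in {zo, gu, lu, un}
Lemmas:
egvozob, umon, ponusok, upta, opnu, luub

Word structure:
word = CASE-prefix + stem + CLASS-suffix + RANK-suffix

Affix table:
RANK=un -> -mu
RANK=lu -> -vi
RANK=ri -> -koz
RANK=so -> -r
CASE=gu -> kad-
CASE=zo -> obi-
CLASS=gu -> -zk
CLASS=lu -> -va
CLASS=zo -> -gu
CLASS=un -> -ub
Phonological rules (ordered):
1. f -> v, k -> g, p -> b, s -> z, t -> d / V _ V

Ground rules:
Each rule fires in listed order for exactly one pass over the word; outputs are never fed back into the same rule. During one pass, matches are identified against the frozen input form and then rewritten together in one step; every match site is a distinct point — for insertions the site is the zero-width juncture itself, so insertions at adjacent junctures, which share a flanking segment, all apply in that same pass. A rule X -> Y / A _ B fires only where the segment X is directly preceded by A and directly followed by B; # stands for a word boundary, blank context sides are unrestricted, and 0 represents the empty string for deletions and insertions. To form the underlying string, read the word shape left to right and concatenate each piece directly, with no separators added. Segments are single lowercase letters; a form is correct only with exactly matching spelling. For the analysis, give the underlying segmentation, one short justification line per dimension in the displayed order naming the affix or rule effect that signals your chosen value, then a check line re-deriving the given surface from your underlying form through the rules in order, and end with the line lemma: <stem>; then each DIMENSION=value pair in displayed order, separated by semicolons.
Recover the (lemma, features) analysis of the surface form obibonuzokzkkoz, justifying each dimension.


underlying: obi-ponusok-zk-koz
RANK=ri - signalled by the affix -koz
CASE=zo - signalled by the affix obi-
CLASS=gu - signalled by the affix -zk
check: obiponusokzkkoz -> obibonuzokzkkoz
lemma: ponusok; RANK=ri; CASE=zo; CLASS=gu


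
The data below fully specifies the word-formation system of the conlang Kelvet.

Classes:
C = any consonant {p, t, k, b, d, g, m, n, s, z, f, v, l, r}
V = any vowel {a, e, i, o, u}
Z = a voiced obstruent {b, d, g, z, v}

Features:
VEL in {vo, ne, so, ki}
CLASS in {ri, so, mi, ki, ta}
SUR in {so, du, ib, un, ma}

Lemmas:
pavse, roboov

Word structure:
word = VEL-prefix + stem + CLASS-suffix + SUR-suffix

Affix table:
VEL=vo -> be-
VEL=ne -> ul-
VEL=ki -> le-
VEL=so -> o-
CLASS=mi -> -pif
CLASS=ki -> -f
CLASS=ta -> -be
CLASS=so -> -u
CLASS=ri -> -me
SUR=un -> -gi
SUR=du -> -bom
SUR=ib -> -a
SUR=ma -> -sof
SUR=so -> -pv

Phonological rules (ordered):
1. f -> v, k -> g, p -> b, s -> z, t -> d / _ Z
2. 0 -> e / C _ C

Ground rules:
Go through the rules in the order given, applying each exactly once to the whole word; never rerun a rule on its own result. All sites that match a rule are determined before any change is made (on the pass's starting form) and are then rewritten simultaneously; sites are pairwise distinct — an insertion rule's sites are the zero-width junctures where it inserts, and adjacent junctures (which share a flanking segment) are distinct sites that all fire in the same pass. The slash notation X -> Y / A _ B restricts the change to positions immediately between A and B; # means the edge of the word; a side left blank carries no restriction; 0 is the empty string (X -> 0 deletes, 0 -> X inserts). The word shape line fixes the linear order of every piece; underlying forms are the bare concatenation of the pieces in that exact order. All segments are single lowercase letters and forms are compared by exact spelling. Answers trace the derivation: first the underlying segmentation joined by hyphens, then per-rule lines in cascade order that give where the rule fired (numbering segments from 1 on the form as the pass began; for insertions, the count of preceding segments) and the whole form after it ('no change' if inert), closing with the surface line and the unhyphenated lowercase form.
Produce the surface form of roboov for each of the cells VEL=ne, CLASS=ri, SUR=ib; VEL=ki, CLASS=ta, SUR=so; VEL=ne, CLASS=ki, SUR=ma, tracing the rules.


cell VEL=ne, CLASS=ri, SUR=ib:
underlying: ul-roboov-me-a
1. f -> v, k -> g, p -> b, s -> z, t -> d / _ Z: no change
2. 0 -> e / C _ C: inserts after position(s) 2, 8: uleroboovemea
surface: uleroboovemea

cell VEL=ki, CLASS=ta, SUR=so:
underlying: le-roboov-be-pv
1. f -> v, k -> g, p -> b, s -> z, t -> d / _ Z: fires at position(s) 11: leroboovbebv
2. 0 -> e / C _ C: inserts after position(s) 8, 11: leroboovebebev
surface: leroboovebebev

cell VEL=ne, CLASS=ki, SUR=ma:
underlying: ul-roboov-f-sof
1. f -> v, k -> g, p -> b, s -> z, t -> d / _ Z: no change
2. 0 -> e / C _ C: inserts after position(s) 2, 8, 9: uleroboovefesof
surface: uleroboovefesof


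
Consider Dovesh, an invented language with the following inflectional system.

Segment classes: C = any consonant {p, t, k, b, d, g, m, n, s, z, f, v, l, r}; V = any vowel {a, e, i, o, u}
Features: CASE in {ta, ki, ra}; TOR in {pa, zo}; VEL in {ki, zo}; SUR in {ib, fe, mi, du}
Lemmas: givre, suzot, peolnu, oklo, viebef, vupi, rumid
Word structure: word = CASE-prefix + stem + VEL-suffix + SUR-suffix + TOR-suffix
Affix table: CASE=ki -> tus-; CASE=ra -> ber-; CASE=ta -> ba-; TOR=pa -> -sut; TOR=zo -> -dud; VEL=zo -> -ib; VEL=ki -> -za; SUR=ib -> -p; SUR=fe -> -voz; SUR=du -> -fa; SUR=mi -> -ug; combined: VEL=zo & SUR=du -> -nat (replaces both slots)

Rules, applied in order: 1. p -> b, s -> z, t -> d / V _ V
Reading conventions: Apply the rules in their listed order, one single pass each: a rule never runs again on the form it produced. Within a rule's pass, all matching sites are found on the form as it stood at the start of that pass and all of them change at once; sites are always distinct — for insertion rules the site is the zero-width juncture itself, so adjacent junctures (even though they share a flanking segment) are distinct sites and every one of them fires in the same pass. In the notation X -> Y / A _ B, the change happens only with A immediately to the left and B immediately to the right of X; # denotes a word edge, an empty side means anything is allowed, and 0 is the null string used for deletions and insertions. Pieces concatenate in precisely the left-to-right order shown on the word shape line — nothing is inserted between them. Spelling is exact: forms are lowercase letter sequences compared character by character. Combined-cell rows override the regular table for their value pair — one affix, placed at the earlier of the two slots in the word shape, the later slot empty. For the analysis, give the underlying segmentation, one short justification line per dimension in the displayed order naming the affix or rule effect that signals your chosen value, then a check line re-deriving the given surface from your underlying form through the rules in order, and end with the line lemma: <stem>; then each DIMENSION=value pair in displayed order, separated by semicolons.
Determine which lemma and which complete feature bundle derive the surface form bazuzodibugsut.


underlying: ba-suzot-ib-ug-sut
CASE=ta - signalled by the affix ba-
TOR=pa - signalled by the affix -sut
VEL=zo - signalled by the affix -ib
SUR=mi - signalled by the affix -ug
check: basuzotibugsut -> bazuzodibugsut
lemma: suzot; CASE=ta; TOR=pa; VEL=zo; SUR=mi


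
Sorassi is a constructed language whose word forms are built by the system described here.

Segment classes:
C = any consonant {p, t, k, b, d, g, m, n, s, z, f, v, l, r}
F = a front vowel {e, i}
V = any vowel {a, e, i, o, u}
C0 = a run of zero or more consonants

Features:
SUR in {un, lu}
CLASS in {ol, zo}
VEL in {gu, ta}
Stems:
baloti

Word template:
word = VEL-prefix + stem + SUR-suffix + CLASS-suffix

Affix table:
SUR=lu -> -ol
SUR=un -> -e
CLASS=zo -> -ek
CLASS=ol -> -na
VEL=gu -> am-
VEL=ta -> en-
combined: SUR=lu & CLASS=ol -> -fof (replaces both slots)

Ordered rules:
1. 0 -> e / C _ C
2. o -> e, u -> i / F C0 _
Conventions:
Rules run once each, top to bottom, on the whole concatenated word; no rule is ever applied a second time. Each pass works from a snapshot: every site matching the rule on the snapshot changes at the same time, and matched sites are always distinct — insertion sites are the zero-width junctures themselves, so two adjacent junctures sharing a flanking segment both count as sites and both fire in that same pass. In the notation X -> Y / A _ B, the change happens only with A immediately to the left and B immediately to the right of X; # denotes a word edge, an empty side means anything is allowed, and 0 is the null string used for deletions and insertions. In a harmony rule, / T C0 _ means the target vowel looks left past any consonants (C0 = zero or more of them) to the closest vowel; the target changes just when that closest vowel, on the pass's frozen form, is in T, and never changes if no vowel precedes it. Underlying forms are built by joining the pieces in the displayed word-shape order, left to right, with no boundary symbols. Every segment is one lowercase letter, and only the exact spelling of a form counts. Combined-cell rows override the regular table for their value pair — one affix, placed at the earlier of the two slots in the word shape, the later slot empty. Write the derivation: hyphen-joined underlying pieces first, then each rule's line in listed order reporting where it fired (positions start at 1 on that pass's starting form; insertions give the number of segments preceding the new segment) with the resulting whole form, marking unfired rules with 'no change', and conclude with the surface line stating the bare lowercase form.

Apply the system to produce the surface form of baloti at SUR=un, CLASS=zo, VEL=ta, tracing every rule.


underlying: en-baloti-e-ek
1. 0 -> e / C _ C: inserts after position(s) 2: enebalotieek
2. o -> e, u -> i / F C0 _: no change
surface: enebalotieek


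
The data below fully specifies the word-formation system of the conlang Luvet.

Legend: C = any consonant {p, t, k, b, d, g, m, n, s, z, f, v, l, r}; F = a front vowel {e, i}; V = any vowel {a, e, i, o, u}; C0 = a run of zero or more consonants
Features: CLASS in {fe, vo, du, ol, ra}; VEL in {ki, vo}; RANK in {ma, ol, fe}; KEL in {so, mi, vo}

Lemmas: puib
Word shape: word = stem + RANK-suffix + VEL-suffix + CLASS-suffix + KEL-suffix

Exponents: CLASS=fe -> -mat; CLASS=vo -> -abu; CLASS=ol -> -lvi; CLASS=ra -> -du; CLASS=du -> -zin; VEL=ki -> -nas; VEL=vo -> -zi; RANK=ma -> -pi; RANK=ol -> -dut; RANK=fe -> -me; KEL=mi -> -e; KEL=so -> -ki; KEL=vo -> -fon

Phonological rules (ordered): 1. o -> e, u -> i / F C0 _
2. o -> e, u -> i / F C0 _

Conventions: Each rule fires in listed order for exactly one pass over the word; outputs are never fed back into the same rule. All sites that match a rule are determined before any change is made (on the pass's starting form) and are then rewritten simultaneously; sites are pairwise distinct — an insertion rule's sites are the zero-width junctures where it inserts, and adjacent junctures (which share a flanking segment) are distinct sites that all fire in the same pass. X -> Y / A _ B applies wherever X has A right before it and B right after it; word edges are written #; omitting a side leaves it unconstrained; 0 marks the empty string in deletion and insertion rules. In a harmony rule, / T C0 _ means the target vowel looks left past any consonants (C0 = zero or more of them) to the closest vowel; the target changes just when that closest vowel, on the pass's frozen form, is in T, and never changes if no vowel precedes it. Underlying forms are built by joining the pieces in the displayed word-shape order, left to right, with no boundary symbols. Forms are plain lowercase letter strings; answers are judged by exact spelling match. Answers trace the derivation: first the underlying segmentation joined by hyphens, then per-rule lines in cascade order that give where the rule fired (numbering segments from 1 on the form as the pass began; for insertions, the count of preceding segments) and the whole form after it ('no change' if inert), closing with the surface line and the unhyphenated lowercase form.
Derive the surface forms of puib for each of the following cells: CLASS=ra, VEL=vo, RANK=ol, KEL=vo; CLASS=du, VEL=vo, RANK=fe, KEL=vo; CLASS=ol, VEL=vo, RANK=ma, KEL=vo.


cell CLASS=ra, VEL=vo, RANK=ol, KEL=vo:
underlying: puib-dut-zi-du-fon
1. o -> e, u -> i / F C0 _: fires at position(s) 6, 11: puibditzidifon
2. o -> e, u -> i / F C0 _: fires at position(s) 13: puibditzidifen
surface: puibditzidifen

cell CLASS=du, VEL=vo, RANK=fe, KEL=vo:
underlying: puib-me-zi-zin-fon
1. o -> e, u -> i / F C0 _: fires at position(s) 13: puibmezizinfen
2. o -> e, u -> i / F C0 _: no change
surface: puibmezizinfen

cell CLASS=ol, VEL=vo, RANK=ma, KEL=vo:
underlying: puib-pi-zi-lvi-fon
1. o -> e, u -> i / F C0 _: fires at position(s) 13: puibpizilvifen
2. o -> e, u -> i / F C0 _: no change
surface: puibpizilvifen


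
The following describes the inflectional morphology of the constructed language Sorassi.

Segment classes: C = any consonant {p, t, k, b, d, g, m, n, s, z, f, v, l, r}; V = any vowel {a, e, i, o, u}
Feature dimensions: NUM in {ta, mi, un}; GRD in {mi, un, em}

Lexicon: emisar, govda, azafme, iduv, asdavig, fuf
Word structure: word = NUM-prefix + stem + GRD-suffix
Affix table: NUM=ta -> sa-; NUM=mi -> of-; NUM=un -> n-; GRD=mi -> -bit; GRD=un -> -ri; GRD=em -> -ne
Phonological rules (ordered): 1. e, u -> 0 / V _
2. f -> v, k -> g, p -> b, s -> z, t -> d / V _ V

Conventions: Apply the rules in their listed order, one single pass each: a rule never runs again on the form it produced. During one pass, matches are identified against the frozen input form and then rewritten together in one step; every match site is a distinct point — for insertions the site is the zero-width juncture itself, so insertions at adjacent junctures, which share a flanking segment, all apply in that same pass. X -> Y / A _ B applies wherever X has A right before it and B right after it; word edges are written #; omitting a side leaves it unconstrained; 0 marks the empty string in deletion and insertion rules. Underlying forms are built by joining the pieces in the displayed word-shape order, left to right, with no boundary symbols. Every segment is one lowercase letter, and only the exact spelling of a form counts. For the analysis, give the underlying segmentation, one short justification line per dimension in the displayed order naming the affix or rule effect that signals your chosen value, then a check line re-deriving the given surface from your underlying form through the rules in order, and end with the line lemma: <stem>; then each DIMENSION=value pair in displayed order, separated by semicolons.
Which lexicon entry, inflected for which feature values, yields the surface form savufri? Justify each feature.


underlying: sa-fuf-ri
NUM=ta - signalled by the affix sa-
GRD=un - signalled by the affix -ri
check: safufri -> safufri -> savufri
lemma: fuf; NUM=ta; GRD=un


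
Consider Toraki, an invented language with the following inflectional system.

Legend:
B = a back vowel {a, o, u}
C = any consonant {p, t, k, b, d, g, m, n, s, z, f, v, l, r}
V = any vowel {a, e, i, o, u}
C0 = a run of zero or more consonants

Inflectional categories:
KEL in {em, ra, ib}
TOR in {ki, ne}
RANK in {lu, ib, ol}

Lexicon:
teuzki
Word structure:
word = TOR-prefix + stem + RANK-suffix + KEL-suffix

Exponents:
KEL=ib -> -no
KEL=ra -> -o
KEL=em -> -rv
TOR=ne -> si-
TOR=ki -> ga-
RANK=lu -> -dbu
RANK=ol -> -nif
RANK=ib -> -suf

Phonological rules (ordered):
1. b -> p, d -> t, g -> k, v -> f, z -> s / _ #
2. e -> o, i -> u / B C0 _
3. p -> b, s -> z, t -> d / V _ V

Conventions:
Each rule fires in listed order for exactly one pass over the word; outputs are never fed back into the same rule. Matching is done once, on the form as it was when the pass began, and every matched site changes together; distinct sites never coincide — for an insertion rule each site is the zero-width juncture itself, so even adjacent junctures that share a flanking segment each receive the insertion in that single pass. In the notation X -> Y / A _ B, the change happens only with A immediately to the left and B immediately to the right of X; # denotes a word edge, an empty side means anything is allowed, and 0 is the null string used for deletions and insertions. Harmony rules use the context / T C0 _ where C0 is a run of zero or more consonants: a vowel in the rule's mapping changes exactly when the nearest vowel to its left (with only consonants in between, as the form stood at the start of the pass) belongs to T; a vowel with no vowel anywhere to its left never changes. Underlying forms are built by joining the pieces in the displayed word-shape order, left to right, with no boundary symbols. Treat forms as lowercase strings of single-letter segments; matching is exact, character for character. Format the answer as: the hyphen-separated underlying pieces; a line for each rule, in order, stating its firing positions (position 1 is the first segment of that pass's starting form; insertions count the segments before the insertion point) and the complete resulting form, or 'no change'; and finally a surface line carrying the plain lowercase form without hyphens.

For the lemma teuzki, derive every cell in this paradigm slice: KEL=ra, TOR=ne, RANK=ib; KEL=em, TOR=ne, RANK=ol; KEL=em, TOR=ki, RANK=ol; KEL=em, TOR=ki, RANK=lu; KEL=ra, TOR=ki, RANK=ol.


cell KEL=ra, TOR=ne, RANK=ib:
underlying: si-teuzki-suf-o
1. b -> p, d -> t, g -> k, v -> f, z -> s / _ #: no change
2. e -> o, i -> u / B C0 _: fires at position(s) 8: siteuzkusufo
3. p -> b, s -> z, t -> d / V _ V: fires at position(s) 3, 9: sideuzkuzufo
surface: sideuzkuzufo

cell KEL=em, TOR=ne, RANK=ol:
underlying: si-teuzki-nif-rv
1. b -> p, d -> t, g -> k, v -> f, z -> s / _ #: fires at position(s) 13: siteuzkinifrf
2. e -> o, i -> u / B C0 _: fires at position(s) 8: siteuzkunifrf
3. p -> b, s -> z, t -> d / V _ V: fires at position(s) 3: sideuzkunifrf
surface: sideuzkunifrf

cell KEL=em, TOR=ki, RANK=ol:
underlying: ga-teuzki-nif-rv
1. b -> p, d -> t, g -> k, v -> f, z -> s / _ #: fires at position(s) 13: gateuzkinifrf
2. e -> o, i -> u / B C0 _: fires at position(s) 4, 8: gatouzkunifrf
3. p -> b, s -> z, t -> d / V _ V: fires at position(s) 3: gadouzkunifrf
surface: gadouzkunifrf

cell KEL=em, TOR=ki, RANK=lu:
underlying: ga-teuzki-dbu-rv
1. b -> p, d -> t, g -> k, v -> f, z -> s / _ #: fires at position(s) 13: gateuzkidburf
2. e -> o, i -> u / B C0 _: fires at position(s) 4, 8: gatouzkudburf
3. p -> b, s -> z, t -> d / V _ V: fires at position(s) 3: gadouzkudburf
surface: gadouzkudburf

cell KEL=ra, TOR=ki, RANK=ol:
underlying: ga-teuzki-nif-o
1. b -> p, d -> t, g -> k, v -> f, z -> s / _ #: no change
2. e -> o, i -> u / B C0 _: fires at position(s) 4, 8: gatouzkunifo
3. p -> b, s -> z, t -> d / V _ V: fires at position(s) 3: gadouzkunifo
surface: gadouzkunifo


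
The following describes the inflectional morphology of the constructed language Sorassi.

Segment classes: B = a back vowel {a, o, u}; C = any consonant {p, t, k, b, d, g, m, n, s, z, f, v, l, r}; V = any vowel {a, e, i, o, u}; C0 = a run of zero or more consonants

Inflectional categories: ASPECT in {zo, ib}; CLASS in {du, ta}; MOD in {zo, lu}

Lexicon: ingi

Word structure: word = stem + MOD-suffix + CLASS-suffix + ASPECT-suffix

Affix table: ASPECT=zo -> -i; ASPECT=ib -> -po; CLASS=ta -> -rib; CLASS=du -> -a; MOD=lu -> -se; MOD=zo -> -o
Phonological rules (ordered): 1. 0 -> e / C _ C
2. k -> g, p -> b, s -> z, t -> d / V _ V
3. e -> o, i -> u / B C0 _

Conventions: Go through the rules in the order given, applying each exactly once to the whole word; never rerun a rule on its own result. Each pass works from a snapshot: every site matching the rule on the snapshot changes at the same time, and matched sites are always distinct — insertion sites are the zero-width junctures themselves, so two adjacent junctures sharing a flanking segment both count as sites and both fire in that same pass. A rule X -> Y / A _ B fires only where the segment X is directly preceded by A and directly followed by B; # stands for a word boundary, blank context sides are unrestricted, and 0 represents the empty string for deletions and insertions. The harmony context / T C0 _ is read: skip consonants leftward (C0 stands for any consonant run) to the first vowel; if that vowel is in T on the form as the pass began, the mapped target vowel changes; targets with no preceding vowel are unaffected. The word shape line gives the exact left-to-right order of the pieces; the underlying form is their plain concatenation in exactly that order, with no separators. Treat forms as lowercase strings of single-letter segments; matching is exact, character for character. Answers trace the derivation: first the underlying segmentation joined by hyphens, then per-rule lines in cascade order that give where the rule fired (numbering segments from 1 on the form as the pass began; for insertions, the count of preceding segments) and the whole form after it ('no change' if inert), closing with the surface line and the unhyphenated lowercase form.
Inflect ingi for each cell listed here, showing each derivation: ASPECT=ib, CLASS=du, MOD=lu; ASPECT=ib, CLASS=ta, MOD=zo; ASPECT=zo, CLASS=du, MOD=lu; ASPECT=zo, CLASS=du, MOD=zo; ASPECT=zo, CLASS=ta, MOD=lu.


cell ASPECT=ib, CLASS=du, MOD=lu:
underlying: ingi-se-a-po
1. 0 -> e / C _ C: inserts after position(s) 2: inegiseapo
2. k -> g, p -> b, s -> z, t -> d / V _ V: fires at position(s) 6, 9: inegizeabo
3. e -> o, i -> u / B C0 _: no change
surface: inegizeabo

cell ASPECT=ib, CLASS=ta, MOD=zo:
underlying: ingi-o-rib-po
1. 0 -> e / C _ C: inserts after position(s) 2, 8: inegioribepo
2. k -> g, p -> b, s -> z, t -> d / V _ V: fires at position(s) 11: inegioribebo
3. e -> o, i -> u / B C0 _: fires at position(s) 8: inegiorubebo
surface: inegiorubebo

cell ASPECT=zo, CLASS=du, MOD=lu:
underlying: ingi-se-a-i
1. 0 -> e / C _ C: inserts after position(s) 2: inegiseai
2. k -> g, p -> b, s -> z, t -> d / V _ V: fires at position(s) 6: inegizeai
3. e -> o, i -> u / B C0 _: fires at position(s) 9: inegizeau
surface: inegizeau

cell ASPECT=zo, CLASS=du, MOD=zo:
underlying: ingi-o-a-i
1. 0 -> e / C _ C: inserts after position(s) 2: inegioai
2. k -> g, p -> b, s -> z, t -> d / V _ V: no change
3. e -> o, i -> u / B C0 _: fires at position(s) 8: inegioau
surface: inegioau

cell ASPECT=zo, CLASS=ta, MOD=lu:
underlying: ingi-se-rib-i
1. 0 -> e / C _ C: inserts after position(s) 2: inegiseribi
2. k -> g, p -> b, s -> z, t -> d / V _ V: fires at position(s) 6: inegizeribi
3. e -> o, i -> u / B C0 _: no change
surface: inegizeribi


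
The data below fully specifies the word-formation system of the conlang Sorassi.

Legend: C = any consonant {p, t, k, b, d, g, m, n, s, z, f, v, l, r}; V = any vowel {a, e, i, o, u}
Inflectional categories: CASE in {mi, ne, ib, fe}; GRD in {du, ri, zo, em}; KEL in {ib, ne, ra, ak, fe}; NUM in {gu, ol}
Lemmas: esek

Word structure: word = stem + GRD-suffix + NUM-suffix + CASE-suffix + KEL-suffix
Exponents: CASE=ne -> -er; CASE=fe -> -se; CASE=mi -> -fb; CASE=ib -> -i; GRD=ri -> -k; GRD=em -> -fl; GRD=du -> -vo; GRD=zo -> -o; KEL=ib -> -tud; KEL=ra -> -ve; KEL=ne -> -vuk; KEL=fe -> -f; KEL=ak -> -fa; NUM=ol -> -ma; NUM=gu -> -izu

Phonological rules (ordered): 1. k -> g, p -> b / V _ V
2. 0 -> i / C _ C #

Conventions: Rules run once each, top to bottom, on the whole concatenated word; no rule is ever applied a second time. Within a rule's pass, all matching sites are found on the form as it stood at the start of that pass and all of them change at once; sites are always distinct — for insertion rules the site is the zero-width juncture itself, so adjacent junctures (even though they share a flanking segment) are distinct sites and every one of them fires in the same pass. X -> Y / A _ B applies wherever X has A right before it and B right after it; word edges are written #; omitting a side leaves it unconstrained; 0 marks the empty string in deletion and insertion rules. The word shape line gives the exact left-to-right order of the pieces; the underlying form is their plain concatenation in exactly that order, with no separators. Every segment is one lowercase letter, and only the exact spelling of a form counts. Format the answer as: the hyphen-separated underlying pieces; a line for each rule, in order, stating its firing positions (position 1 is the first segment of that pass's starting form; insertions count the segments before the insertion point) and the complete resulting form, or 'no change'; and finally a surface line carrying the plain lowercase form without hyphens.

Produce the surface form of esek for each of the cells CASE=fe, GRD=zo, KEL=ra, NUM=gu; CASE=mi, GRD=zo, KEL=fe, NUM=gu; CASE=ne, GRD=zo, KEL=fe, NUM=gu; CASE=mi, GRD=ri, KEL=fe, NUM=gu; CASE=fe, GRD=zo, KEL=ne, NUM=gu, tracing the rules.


cell CASE=fe, GRD=zo, KEL=ra, NUM=gu:
underlying: esek-o-izu-se-ve
1. k -> g, p -> b / V _ V: fires at position(s) 4: esegoizuseve
2. 0 -> i / C _ C #: no change
surface: esegoizuseve

cell CASE=mi, GRD=zo, KEL=fe, NUM=gu:
underlying: esek-o-izu-fb-f
1. k -> g, p -> b / V _ V: fires at position(s) 4: esegoizufbf
2. 0 -> i / C _ C #: inserts after position(s) 10: esegoizufbif
surface: esegoizufbif

cell CASE=ne, GRD=zo, KEL=fe, NUM=gu:
underlying: esek-o-izu-er-f
1. k -> g, p -> b / V _ V: fires at position(s) 4: esegoizuerf
2. 0 -> i / C _ C #: inserts after position(s) 10: esegoizuerif
surface: esegoizuerif

cell CASE=mi, GRD=ri, KEL=fe, NUM=gu:
underlying: esek-k-izu-fb-f
1. k -> g, p -> b / V _ V: no change
2. 0 -> i / C _ C #: inserts after position(s) 10: esekkizufbif
surface: esekkizufbif

cell CASE=fe, GRD=zo, KEL=ne, NUM=gu:
underlying: esek-o-izu-se-vuk
1. k -> g, p -> b / V _ V: fires at position(s) 4: esegoizusevuk
2. 0 -> i / C _ C #: no change
surface: esegoizusevuk


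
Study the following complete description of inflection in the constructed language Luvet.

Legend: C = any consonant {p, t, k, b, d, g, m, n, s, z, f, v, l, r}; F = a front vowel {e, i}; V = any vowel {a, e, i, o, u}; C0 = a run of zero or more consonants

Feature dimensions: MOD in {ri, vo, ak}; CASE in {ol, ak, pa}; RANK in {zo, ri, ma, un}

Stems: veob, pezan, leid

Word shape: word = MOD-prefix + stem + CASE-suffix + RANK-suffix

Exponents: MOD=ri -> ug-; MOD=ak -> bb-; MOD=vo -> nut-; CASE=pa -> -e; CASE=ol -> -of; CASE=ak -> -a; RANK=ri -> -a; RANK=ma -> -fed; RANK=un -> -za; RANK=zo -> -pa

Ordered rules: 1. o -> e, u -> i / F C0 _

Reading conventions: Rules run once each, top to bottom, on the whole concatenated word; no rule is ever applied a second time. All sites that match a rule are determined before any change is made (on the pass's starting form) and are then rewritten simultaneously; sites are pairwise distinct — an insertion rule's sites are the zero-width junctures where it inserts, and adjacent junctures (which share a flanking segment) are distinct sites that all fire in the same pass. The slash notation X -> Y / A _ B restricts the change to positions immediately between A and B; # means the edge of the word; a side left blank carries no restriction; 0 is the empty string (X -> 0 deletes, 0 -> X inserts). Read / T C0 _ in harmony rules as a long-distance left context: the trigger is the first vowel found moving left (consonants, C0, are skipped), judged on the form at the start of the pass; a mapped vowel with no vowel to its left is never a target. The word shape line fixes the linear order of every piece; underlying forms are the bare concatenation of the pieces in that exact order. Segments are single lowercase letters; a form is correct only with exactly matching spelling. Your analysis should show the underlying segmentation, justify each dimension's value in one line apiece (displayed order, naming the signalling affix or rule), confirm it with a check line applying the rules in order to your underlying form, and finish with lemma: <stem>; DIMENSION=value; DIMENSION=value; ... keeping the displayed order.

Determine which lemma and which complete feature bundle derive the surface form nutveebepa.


underlying: nut-veob-e-pa
MOD=vo - signalled by the affix nut-
CASE=pa - signalled by the affix -e
RANK=zo - signalled by the affix -pa
check: nutveobepa -> nutveebepa
lemma: veob; MOD=vo; CASE=pa; RANK=zo


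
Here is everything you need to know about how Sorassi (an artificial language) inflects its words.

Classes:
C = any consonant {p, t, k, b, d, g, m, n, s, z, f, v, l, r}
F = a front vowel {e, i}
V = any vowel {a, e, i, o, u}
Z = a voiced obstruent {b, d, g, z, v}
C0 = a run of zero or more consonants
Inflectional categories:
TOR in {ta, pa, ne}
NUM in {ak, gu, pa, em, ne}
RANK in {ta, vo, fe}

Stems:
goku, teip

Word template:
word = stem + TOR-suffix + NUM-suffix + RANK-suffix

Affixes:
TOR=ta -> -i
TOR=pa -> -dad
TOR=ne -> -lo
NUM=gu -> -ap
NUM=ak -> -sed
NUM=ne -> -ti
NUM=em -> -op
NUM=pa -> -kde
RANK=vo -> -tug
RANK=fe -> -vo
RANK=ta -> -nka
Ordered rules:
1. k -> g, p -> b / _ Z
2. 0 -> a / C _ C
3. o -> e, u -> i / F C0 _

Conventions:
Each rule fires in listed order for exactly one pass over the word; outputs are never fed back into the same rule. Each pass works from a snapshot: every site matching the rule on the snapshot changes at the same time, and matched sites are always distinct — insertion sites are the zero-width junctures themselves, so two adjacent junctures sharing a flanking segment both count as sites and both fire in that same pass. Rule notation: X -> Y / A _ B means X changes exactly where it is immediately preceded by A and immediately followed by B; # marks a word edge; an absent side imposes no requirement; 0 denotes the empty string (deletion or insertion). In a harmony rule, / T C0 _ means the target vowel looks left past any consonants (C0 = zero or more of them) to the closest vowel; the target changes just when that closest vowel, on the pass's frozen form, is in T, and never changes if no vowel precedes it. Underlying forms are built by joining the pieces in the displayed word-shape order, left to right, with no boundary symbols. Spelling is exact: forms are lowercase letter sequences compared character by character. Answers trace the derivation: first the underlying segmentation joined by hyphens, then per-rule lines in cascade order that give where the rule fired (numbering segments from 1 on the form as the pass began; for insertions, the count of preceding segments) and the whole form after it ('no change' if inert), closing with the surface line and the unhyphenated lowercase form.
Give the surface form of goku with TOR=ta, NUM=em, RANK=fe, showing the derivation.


underlying: goku-i-op-vo
1. k -> g, p -> b / _ Z: fires at position(s) 7: gokuiobvo
2. 0 -> a / C _ C: inserts after position(s) 7: gokuiobavo
3. o -> e, u -> i / F C0 _: fires at position(s) 6: gokuiebavo
surface: gokuiebavo


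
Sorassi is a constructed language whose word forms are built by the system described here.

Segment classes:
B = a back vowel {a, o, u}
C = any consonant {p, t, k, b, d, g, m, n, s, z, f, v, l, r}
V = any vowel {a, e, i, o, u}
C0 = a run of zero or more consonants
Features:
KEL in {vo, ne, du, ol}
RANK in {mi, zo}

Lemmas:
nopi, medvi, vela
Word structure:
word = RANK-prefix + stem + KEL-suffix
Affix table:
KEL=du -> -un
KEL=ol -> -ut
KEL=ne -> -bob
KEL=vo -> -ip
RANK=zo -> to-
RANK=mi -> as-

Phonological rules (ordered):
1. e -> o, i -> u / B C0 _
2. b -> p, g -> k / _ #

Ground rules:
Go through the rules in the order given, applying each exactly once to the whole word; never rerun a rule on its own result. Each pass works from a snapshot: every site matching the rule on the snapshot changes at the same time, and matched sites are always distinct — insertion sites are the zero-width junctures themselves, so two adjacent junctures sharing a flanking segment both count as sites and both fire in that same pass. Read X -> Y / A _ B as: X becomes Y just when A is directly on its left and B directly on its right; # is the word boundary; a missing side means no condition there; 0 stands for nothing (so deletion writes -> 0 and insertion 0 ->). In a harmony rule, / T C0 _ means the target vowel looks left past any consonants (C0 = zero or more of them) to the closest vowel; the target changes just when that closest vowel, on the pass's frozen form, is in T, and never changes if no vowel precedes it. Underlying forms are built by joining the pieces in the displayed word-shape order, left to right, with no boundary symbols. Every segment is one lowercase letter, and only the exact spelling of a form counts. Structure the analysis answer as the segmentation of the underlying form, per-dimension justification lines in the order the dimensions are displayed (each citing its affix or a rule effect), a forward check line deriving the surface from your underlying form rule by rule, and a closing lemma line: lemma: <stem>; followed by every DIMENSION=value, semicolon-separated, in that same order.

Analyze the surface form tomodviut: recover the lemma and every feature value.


underlying: to-medvi-ut
KEL=ol - signalled by the affix -ut
RANK=zo - signalled by the affix to-
check: tomedviut -> tomodviut -> tomodviut
lemma: medvi; KEL=ol; RANK=zo


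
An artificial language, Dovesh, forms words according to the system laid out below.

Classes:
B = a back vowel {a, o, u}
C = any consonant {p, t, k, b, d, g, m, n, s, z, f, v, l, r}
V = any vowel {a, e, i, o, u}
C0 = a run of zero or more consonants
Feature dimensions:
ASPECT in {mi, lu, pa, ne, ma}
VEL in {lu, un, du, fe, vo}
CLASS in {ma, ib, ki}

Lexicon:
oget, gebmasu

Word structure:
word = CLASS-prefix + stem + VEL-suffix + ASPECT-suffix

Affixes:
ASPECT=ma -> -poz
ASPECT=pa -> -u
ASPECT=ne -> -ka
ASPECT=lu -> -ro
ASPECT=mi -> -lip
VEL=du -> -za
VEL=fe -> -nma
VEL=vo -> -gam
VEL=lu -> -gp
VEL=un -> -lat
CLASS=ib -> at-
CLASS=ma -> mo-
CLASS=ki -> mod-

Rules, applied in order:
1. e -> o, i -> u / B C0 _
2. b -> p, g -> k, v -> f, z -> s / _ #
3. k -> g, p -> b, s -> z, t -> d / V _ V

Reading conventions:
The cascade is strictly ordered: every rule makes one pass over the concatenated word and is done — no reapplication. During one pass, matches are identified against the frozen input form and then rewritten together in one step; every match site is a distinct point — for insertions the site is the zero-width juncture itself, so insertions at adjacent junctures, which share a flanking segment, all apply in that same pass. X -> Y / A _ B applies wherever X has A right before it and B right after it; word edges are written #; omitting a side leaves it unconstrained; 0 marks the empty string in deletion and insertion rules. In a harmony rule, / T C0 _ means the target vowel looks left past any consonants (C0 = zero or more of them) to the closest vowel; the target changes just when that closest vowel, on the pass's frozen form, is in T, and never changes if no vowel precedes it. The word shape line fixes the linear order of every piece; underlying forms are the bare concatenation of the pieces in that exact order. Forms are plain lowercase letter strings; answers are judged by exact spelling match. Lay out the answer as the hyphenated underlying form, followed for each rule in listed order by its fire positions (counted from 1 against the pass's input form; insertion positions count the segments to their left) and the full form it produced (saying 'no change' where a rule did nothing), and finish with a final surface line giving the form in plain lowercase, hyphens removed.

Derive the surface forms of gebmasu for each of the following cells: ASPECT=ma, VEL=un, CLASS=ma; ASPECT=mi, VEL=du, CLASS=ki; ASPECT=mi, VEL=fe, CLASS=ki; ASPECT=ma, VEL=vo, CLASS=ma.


cell ASPECT=ma, VEL=un, CLASS=ma:
underlying: mo-gebmasu-lat-poz
1. e -> o, i -> u / B C0 _: fires at position(s) 4: mogobmasulatpoz
2. b -> p, g -> k, v -> f, z -> s / _ #: fires at position(s) 15: mogobmasulatpos
3. k -> g, p -> b, s -> z, t -> d / V _ V: fires at position(s) 8: mogobmazulatpos
surface: mogobmazulatpos

cell ASPECT=mi, VEL=du, CLASS=ki:
underlying: mod-gebmasu-za-lip
1. e -> o, i -> u / B C0 _: fires at position(s) 5, 14: modgobmasuzalup
2. b -> p, g -> k, v -> f, z -> s / _ #: no change
3. k -> g, p -> b, s -> z, t -> d / V _ V: fires at position(s) 9: modgobmazuzalup
surface: modgobmazuzalup

cell ASPECT=mi, VEL=fe, CLASS=ki:
underlying: mod-gebmasu-nma-lip
1. e -> o, i -> u / B C0 _: fires at position(s) 5, 15: modgobmasunmalup
2. b -> p, g -> k, v -> f, z -> s / _ #: no change
3. k -> g, p -> b, s -> z, t -> d / V _ V: fires at position(s) 9: modgobmazunmalup
surface: modgobmazunmalup

cell ASPECT=ma, VEL=vo, CLASS=ma:
underlying: mo-gebmasu-gam-poz
1. e -> o, i -> u / B C0 _: fires at position(s) 4: mogobmasugampoz
2. b -> p, g -> k, v -> f, z -> s / _ #: fires at position(s) 15: mogobmasugampos
3. k -> g, p -> b, s -> z, t -> d / V _ V: fires at position(s) 8: mogobmazugampos
surface: mogobmazugampos


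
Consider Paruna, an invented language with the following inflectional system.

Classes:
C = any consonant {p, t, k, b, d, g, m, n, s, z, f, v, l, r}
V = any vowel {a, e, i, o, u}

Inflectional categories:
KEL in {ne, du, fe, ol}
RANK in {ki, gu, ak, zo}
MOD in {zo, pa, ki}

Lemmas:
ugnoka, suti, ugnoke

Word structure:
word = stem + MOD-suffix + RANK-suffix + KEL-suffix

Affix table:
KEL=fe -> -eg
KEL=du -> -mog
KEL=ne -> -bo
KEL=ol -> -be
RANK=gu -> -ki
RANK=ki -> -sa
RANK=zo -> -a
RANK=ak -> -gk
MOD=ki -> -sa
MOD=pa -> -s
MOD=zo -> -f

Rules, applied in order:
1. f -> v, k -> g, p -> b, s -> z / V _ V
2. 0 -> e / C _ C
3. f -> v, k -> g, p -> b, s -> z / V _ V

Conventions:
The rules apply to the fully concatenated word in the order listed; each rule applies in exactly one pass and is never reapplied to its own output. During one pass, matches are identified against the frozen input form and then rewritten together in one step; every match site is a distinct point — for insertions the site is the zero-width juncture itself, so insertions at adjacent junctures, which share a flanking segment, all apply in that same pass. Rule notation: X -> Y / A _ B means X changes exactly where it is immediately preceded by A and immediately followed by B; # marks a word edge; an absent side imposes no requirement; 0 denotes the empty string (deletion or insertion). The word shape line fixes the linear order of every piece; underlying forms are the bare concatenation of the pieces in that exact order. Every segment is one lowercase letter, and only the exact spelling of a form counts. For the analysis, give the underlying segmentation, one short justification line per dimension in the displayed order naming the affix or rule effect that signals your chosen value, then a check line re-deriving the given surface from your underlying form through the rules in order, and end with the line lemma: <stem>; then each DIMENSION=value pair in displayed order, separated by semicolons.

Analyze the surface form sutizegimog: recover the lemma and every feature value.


underlying: suti-s-ki-mog
KEL=du - signalled by the affix -mog
RANK=gu - signalled by the affix -ki
MOD=pa - signalled by the affix -s
check: sutiskimog -> sutiskimog -> sutisekimog -> sutizegimog
lemma: suti; KEL=du; RANK=gu; MOD=pa


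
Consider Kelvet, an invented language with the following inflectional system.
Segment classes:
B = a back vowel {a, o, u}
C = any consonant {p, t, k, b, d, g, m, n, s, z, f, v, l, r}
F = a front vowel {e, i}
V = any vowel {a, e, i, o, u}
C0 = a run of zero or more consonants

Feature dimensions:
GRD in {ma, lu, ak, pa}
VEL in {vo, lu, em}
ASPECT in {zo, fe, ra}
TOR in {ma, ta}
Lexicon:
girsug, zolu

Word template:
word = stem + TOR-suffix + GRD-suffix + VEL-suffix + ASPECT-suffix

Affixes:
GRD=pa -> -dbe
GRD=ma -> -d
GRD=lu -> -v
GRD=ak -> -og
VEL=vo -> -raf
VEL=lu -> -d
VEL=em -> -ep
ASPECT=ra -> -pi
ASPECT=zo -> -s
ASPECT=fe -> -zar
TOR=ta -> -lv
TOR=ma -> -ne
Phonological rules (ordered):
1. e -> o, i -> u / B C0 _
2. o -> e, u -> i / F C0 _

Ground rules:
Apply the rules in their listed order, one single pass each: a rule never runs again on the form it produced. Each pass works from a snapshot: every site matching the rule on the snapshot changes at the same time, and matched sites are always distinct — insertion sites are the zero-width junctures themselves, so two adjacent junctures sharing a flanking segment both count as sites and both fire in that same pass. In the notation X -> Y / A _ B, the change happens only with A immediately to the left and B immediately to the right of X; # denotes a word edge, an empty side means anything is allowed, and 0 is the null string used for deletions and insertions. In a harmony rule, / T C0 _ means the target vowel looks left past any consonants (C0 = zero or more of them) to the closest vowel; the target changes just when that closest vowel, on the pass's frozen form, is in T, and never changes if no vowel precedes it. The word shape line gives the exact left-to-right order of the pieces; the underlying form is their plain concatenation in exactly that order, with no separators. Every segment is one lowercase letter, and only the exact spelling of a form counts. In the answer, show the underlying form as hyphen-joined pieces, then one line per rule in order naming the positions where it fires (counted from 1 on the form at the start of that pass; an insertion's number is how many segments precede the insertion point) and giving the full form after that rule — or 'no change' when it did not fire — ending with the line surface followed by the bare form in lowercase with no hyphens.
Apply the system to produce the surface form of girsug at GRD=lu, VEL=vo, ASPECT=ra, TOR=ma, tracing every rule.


underlying: girsug-ne-v-raf-pi
1. e -> o, i -> u / B C0 _: fires at position(s) 8, 14: girsugnovrafpu
2. o -> e, u -> i / F C0 _: fires at position(s) 5: girsignovrafpu
surface: girsignovrafpu
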